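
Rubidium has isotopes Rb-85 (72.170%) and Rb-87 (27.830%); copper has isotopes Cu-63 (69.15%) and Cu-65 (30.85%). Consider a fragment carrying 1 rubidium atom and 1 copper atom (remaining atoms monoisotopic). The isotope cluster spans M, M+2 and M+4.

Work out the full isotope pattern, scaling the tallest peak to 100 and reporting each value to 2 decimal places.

100.00 : 83.17 : 17.20

Rubidium pattern (n=1): 0.7217 : 0.2783
Copper pattern (n=1): 0.6915 : 0.3085
Convolve the two distributions (both contribute in 2-u steps):
  M: 0.7217×0.6915 = 0.499056
  M+2: 0.7217×0.3085 + 0.2783×0.6915 = 0.415089
  M+4: 0.2783×0.3085 = 0.085856
Scale to base peak (0.499056) = 100: 100.00 : 83.17 : 17.20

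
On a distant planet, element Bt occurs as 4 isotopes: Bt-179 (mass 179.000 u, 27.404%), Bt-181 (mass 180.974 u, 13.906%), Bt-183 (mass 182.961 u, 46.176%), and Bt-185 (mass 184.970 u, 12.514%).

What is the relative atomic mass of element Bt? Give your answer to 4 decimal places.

Weight each isotope mass by its fractional abundance: 0.27404 × 179.000 + 0.13906 × 180.974 + 0.46176 × 182.961 + 0.12514 × 184.970
= 49.05316 + 25.16624 + 84.48407 + 23.14715 = 181.85062 u

181.8506 u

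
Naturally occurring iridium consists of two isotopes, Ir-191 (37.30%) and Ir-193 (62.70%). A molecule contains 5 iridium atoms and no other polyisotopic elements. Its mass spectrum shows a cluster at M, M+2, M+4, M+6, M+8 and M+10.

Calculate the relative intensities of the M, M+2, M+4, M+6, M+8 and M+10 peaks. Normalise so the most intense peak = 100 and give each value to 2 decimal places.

Expanding (0.3730 + 0.6270)^5:
P(M) = 0.3730^5 = 0.007220
P(M+2) = 5 × 0.3730^4 × 0.6270^1 = 0.060684
P(M+4) = 10 × 0.3730^3 × 0.6270^2 = 0.204015
P(M+6) = 10 × 0.3730^2 × 0.6270^3 = 0.342942
P(M+8) = 5 × 0.3730^1 × 0.6270^4 = 0.288237
P(M+10) = 0.6270^5 = 0.096903
The M+6 peak is largest (0.342942); scaling to 100 gives 2.11 : 17.70 : 59.49 : 100.00 : 84.05 : 28.26.

2.11 : 17.70 : 59.49 : 100.00 : 84.05 : 28.26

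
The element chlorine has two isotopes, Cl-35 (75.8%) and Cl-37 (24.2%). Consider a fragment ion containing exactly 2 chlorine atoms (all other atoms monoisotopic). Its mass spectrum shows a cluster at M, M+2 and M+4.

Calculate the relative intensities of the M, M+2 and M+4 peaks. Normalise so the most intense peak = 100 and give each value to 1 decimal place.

Expanding (0.758 + 0.242)^2:
P(M) = 0.758^2 = 0.574564
P(M+2) = 2 × 0.758^1 × 0.242^1 = 0.366872
P(M+4) = 0.242^2 = 0.058564
The M peak is largest (0.574564); scaling to 100 gives 100.0 : 63.9 : 10.2.

100.0 : 63.9 : 10.2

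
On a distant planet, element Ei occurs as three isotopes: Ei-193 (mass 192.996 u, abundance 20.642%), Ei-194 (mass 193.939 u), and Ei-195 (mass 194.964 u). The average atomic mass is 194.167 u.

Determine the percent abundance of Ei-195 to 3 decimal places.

41.235%

The remaining 79.358% is split between Ei-194 (fraction x) and Ei-195 (fraction 0.79358 − x).
Substituting: 193.939x + 194.964(0.79358 − x) = 154.32876568
(193.939 − 194.964)x = -0.39076544  ⇒  x = 0.38123, y = 0.41235
Ei-194: 38.123%, Ei-195: 41.235%.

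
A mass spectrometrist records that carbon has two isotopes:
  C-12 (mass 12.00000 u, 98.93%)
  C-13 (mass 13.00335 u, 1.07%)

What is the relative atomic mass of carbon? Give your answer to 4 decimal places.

12.0107 u

Ar = Σ fᵢ·mᵢ = 0.9893 × 12.00000 + 0.0107 × 13.00335
= 11.871600 + 0.139136 = 12.010736 u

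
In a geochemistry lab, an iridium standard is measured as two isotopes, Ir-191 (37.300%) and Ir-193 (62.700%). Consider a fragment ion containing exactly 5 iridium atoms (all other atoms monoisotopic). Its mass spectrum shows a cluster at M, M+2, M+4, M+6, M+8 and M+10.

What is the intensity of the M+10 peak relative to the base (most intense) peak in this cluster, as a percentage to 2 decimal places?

(0.37300 + 0.62700)^5 gives M 0.0072, M+2 0.0607, M+4 0.2040, M+6 0.3429, M+8 0.2882, M+10 0.0969; the largest is M+6.
P(M+6) = C(5,3) × 0.37300^2 × 0.62700^3 = 10 × 0.139129 × 0.24649188 = 0.342942 (base)
P(M+10) = C(5,5) × 0.37300^0 × 0.62700^5 = 1 × 1.0000 × 0.09690311 = 0.096903
Relative intensity = 0.096903 / 0.342942 × 100 = 28.26

28.26%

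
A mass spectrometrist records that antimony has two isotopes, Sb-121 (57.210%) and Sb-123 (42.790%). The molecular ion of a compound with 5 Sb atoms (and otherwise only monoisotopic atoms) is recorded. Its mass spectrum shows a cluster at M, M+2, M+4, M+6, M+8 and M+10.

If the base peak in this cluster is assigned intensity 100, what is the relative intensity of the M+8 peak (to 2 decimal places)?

27.97

Binomial terms of (0.57210 + 0.42790)^5: M 0.0613, M+2 0.2292, M+4 0.3428, M+6 0.2564, M+8 0.0959, M+10 0.0143 → M+4 is the base peak.
P(M+4) = C(5,2) × 0.57210^3 × 0.42790^2 = 10 × 0.18724742 × 0.18309841 = 0.342847 (base)
P(M+8) = C(5,4) × 0.57210^1 × 0.42790^4 = 5 × 0.5721 × 0.03352503 = 0.095898
Relative intensity = 0.095898 / 0.342847 × 100 = 27.97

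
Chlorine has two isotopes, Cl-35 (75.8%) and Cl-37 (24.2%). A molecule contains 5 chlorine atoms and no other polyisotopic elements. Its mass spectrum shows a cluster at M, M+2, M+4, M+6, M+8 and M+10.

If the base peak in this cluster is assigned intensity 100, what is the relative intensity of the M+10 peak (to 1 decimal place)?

Term probabilities: M 0.2502, M+2 0.3994, M+4 0.2551, M+6 0.0814, M+8 0.0130, M+10 0.0008. Base peak = M+2.
P(M+2) = C(5,1) × 0.758^4 × 0.242^1 = 5 × 0.33012379 × 0.2420 = 0.399450 (base)
P(M+10) = C(5,5) × 0.758^0 × 0.242^5 = 1 × 1.0000 × 0.00083 = 0.000830
Relative intensity = 0.000830 / 0.399450 × 100 = 0.2

0.2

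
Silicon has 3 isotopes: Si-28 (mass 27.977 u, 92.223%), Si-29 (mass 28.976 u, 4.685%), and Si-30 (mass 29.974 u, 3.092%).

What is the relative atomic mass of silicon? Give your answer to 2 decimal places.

Weight each isotope mass by its fractional abundance: 0.92223 × 27.977 + 0.04685 × 28.976 + 0.03092 × 29.974
= 25.8012 + 1.3575 + 0.9268 = 28.0855 u

28.09 u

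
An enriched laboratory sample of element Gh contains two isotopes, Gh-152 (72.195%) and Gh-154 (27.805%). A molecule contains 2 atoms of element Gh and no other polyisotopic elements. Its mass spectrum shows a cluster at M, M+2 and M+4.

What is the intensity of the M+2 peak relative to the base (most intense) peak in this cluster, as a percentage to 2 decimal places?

77.03%

Binomial terms of (0.72195 + 0.27805)^2: M 0.5212, M+2 0.4015, M+4 0.0773 → M is the base peak.
P(M) = C(2,0) × 0.72195^2 × 0.27805^0 = 1 × 0.5212118 × 1.0000 = 0.521212 (base)
P(M+2) = C(2,1) × 0.72195^1 × 0.27805^1 = 2 × 0.72195 × 0.27805 = 0.401476
Relative intensity = 0.401476 / 0.521212 × 100 = 77.03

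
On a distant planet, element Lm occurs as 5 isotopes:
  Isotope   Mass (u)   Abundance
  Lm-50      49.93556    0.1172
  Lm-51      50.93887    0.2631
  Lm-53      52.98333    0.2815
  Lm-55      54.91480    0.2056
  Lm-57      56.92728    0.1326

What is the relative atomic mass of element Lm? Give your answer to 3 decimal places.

53.008 u

Ar = Σ fᵢ·mᵢ = 0.1172 × 49.93556 + 0.2631 × 50.93887 + 0.2815 × 52.98333 + 0.2056 × 54.91480 + 0.1326 × 56.92728
= 5.852448 + 13.402017 + 14.914807 + 11.290483 + 7.548557 = 53.008312 u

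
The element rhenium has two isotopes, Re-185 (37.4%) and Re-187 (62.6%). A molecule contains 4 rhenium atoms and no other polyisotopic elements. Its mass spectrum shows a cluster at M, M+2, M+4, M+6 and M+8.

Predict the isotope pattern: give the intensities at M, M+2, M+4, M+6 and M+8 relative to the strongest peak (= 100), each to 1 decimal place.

5.3 : 35.7 : 89.6 : 100.0 : 41.8

Expanding (0.374 + 0.626)^4:
P(M) = 0.374^4 = 0.019565
P(M+2) = 4 × 0.374^3 × 0.626^1 = 0.130993
P(M+4) = 6 × 0.374^2 × 0.626^2 = 0.328884
P(M+6) = 4 × 0.374^1 × 0.626^3 = 0.366990
P(M+8) = 0.626^4 = 0.153567
The M+6 peak is largest (0.366990); scaling to 100 gives 5.3 : 35.7 : 89.6 : 100.0 : 41.8.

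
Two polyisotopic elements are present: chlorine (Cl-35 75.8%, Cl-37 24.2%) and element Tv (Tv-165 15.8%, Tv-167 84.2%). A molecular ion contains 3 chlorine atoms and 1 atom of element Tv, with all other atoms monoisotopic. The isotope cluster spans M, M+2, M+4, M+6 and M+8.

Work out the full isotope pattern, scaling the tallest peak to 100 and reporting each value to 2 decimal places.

15.91 : 100.00 : 86.05 : 26.44 : 2.76

Chlorine pattern (n=3): 0.43551951 : 0.41713346 : 0.13317454 : 0.01417249
Element Tv pattern (n=1): 0.1580 : 0.8420
Convolve the two distributions (both contribute in 2-u steps):
  M: 0.43551951×0.1580 = 0.068812
  M+2: 0.43551951×0.8420 + 0.41713346×0.1580 = 0.432615
  M+4: 0.41713346×0.8420 + 0.13317454×0.1580 = 0.372268
  M+6: 0.13317454×0.8420 + 0.01417249×0.1580 = 0.114372
  M+8: 0.01417249×0.8420 = 0.011933
Scale to base peak (0.432615) = 100: 15.91 : 100.00 : 86.05 : 26.44 : 2.76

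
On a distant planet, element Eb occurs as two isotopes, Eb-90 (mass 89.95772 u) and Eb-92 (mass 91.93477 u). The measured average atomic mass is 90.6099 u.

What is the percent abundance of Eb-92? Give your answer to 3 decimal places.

32.988%

Let x be the fractional abundance of Eb-90; then Eb-92 has abundance 1 − x.
89.95772·x + 91.93477·(1 − x) = 90.6099
(89.95772 − 91.93477)·x = 90.6099 − 91.93477
x = -1.32487 / -1.97705 = 0.67012 → 67.012% Eb-90, 32.988% Eb-92.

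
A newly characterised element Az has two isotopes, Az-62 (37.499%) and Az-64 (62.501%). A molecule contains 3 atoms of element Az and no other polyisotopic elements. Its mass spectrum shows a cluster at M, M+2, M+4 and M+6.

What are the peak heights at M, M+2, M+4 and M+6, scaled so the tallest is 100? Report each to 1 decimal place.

12.0 : 60.0 : 100.0 : 55.6

Expanding (0.37499 + 0.62501)^3:
P(M) = 0.37499^3 = 0.052730
P(M+2) = 3 × 0.37499^2 × 0.62501^1 = 0.263662
P(M+4) = 3 × 0.37499^1 × 0.62501^2 = 0.439455
P(M+6) = 0.62501^3 = 0.244152
The M+4 peak is largest (0.439455); scaling to 100 gives 12.0 : 60.0 : 100.0 : 55.6.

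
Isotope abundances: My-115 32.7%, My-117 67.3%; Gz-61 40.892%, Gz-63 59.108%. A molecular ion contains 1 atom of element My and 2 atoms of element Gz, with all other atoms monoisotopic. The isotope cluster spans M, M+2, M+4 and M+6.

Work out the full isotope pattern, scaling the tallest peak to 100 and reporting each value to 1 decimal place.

12.4 : 61.6 : 100.0 : 53.5

Element My pattern (n=1): 0.3270 : 0.6730
Element Gz pattern (n=2): 0.16721557 : 0.48340887 : 0.34937557
Convolve the two distributions (both contribute in 2-u steps):
  M: 0.3270×0.16721557 = 0.054679
  M+2: 0.3270×0.48340887 + 0.6730×0.16721557 = 0.270611
  M+4: 0.3270×0.34937557 + 0.6730×0.48340887 = 0.439580
  M+6: 0.6730×0.34937557 = 0.235130
Scale to base peak (0.439580) = 100: 12.4 : 61.6 : 100.0 : 53.5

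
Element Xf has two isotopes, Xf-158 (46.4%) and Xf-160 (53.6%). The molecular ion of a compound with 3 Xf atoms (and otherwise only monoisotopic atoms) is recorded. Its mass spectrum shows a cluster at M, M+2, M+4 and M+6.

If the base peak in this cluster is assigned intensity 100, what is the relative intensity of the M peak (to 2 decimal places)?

24.98

(0.464 + 0.536)^3 gives M 0.0999, M+2 0.3462, M+4 0.3999, M+6 0.1540; the largest is M+4.
P(M+4) = C(3,2) × 0.464^1 × 0.536^2 = 3 × 0.4640 × 0.287296 = 0.399916 (base)
P(M) = C(3,0) × 0.464^3 × 0.536^0 = 1 × 0.09989734 × 1.0000 = 0.099897
Relative intensity = 0.099897 / 0.399916 × 100 = 24.98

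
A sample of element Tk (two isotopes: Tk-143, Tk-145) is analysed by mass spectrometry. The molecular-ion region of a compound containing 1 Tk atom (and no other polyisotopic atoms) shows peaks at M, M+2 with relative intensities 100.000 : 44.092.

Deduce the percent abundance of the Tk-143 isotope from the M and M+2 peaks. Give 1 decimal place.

Let p = fractional abundance of Tk-143. I(M+2)/I(M) = [C(1,1)·p^0·(1−p)] / p^1 = 1·(1−p)/p = 44.092/100.000 = 0.4409
(1−p)/p = 0.4409/1 = 0.4409  ⇒  p = 1/(1 + 0.4409) = 0.6940
Tk-143: 69.4%, Tk-145: 30.6%.

69.4%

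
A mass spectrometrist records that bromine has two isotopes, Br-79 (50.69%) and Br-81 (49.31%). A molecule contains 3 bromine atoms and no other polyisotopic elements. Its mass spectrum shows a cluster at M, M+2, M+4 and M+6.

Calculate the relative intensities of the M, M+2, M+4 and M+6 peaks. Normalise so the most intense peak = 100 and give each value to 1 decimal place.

Expanding (0.5069 + 0.4931)^3:
P(M) = 0.5069^3 = 0.130247
P(M+2) = 3 × 0.5069^2 × 0.4931^1 = 0.380103
P(M+4) = 3 × 0.5069^1 × 0.4931^2 = 0.369755
P(M+6) = 0.4931^3 = 0.119896
The M+2 peak is largest (0.380103); scaling to 100 gives 34.3 : 100.0 : 97.3 : 31.5.

34.3 : 100.0 : 97.3 : 31.5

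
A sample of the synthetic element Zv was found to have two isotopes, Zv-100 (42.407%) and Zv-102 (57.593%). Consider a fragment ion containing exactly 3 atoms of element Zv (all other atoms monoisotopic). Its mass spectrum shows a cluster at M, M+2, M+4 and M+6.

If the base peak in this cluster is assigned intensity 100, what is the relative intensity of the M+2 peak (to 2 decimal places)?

(0.42407 + 0.57593)^3 gives M 0.0763, M+2 0.3107, M+4 0.4220, M+6 0.1910; the largest is M+4.
P(M+4) = C(3,2) × 0.42407^1 × 0.57593^2 = 3 × 0.42407 × 0.33169536 = 0.421986 (base)
P(M+2) = C(3,1) × 0.42407^2 × 0.57593^1 = 3 × 0.17983536 × 0.57593 = 0.310718
Relative intensity = 0.310718 / 0.421986 × 100 = 73.63

73.63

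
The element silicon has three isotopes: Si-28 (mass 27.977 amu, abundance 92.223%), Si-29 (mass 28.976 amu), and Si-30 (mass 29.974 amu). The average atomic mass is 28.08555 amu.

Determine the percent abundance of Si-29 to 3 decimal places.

The remaining 7.777% is split between Si-29 (fraction x) and Si-30 (fraction 0.07777 − x).
Substituting: 28.976x + 29.974(0.07777 − x) = 2.28432129
(28.976 − 29.974)x = -0.04675669  ⇒  x = 0.04685, y = 0.03092
Si-29: 4.685%, Si-30: 3.092%.

4.685%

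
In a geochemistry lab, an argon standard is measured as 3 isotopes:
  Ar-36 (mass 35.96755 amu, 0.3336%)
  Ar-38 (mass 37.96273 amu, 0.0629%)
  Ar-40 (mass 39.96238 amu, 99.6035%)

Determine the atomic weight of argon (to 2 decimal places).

39.95 amu

The abundance-weighted mean is 0.003336 × 35.96755 + 0.000629 × 37.96273 + 0.996035 × 39.96238
= 0.119988 + 0.023879 + 39.803929 = 39.947796 amu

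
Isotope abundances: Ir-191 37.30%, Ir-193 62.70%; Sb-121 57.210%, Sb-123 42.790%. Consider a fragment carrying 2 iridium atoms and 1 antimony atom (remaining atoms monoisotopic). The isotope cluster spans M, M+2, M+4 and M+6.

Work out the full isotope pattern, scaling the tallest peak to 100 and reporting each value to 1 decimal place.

18.7 : 77.0 : 100.0 : 39.6

Iridium pattern (n=2): 0.139129 : 0.467742 : 0.393129
Antimony pattern (n=1): 0.5721 : 0.4279
Convolve the two distributions (both contribute in 2-u steps):
  M: 0.139129×0.5721 = 0.079596
  M+2: 0.139129×0.4279 + 0.467742×0.5721 = 0.327128
  M+4: 0.467742×0.4279 + 0.393129×0.5721 = 0.425056
  M+6: 0.393129×0.4279 = 0.168220
Scale to base peak (0.425056) = 100: 18.7 : 77.0 : 100.0 : 39.6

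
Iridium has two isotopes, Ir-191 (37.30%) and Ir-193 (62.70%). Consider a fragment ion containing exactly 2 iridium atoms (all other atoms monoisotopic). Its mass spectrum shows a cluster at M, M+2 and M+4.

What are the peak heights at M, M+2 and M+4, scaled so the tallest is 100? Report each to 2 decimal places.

29.74 : 100.00 : 84.05

The 2 Ir atoms are independent, so intensities follow the terms of (0.3730 + 0.6270)^2.
P(M) = 0.3730^2 = 0.139129
P(M+2) = 2 × 0.3730^1 × 0.6270^1 = 0.467742
P(M+4) = 0.6270^2 = 0.393129
The M+2 peak is largest (0.467742); scaling to 100 gives 29.74 : 100.00 : 84.05.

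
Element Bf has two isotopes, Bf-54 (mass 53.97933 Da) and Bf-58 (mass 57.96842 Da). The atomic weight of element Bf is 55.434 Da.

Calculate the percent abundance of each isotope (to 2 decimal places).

With x = fraction of Bf-54 (so Bf-58 is 1 − x):
53.97933·x + 57.96842·(1 − x) = 55.434
(53.97933 − 57.96842)·x = 55.434 − 57.96842
x = -2.53442 / -3.98909 = 0.63534 → 63.53% Bf-54, 36.47% Bf-58.

Bf-54: 63.53%, Bf-58: 36.47%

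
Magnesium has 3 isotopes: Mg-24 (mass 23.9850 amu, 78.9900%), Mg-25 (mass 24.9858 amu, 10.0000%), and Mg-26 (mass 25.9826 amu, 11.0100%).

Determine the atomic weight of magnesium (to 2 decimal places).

Average mass = Σ (abundance × isotope mass) = 0.789900 × 23.9850 + 0.100000 × 24.9858 + 0.110100 × 25.9826
= 18.94575 + 2.49858 + 2.86068 = 24.30501 amu

24.31 amu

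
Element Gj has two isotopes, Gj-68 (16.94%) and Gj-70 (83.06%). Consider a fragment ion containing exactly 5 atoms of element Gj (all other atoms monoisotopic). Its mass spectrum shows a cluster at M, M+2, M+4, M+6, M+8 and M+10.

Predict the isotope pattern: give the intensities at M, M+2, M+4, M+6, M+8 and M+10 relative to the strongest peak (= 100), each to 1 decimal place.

0.0 : 0.8 : 8.3 : 40.8 : 100.0 : 98.1

Each Gj atom is independently Gj-68 (p = 0.1694) or Gj-70 (q = 0.8306); the cluster is the binomial expansion (p + q)^5.
P(M) = 0.1694^5 = 0.000139
P(M+2) = 5 × 0.1694^4 × 0.8306^1 = 0.003420
P(M+4) = 10 × 0.1694^3 × 0.8306^2 = 0.033537
P(M+6) = 10 × 0.1694^2 × 0.8306^3 = 0.164438
P(M+8) = 5 × 0.1694^1 × 0.8306^4 = 0.403136
P(M+10) = 0.8306^5 = 0.395330
The M+8 peak is largest (0.403136); scaling to 100 gives 0.0 : 0.8 : 8.3 : 40.8 : 100.0 : 98.1.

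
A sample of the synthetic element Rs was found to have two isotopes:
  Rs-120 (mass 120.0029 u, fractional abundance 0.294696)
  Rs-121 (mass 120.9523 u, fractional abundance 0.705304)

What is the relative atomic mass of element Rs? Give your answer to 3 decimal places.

Ar = Σ fᵢ·mᵢ = 0.294696 × 120.0029 + 0.705304 × 120.9523
= 35.36437 + 85.30814 = 120.67251 u

120.673 u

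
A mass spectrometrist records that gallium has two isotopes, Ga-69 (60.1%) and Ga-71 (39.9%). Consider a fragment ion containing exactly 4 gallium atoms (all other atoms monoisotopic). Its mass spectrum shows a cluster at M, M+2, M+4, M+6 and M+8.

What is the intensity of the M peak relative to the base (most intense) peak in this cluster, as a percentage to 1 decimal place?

(0.601 + 0.399)^4 gives M 0.1305, M+2 0.3465, M+4 0.3450, M+6 0.1527, M+8 0.0253; the largest is M+2.
P(M+2) = C(4,1) × 0.601^3 × 0.399^1 = 4 × 0.2170818 × 0.3990 = 0.346463 (base)
P(M) = C(4,0) × 0.601^4 × 0.399^0 = 1 × 0.13046616 × 1.0000 = 0.130466
Relative intensity = 0.130466 / 0.346463 × 100 = 37.7

37.7%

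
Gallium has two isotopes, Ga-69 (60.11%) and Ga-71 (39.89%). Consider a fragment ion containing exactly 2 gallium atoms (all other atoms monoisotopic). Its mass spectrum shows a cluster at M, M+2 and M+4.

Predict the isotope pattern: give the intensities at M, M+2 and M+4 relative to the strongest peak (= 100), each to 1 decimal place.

Expanding (0.6011 + 0.3989)^2:
P(M) = 0.6011^2 = 0.361321
P(M+2) = 2 × 0.6011^1 × 0.3989^1 = 0.479558
P(M+4) = 0.3989^2 = 0.159121
The M+2 peak is largest (0.479558); scaling to 100 gives 75.3 : 100.0 : 33.2.

75.3 : 100.0 : 33.2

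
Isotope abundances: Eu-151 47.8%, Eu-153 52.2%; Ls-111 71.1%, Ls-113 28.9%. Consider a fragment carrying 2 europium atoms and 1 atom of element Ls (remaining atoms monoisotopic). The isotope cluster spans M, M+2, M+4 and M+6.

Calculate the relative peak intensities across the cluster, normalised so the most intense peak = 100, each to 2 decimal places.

Europium pattern (n=2): 0.228484 : 0.499032 : 0.272484
Element Ls pattern (n=1): 0.7110 : 0.2890
Convolve the two distributions (both contribute in 2-u steps):
  M: 0.228484×0.7110 = 0.162452
  M+2: 0.228484×0.2890 + 0.499032×0.7110 = 0.420844
  M+4: 0.499032×0.2890 + 0.272484×0.7110 = 0.337956
  M+6: 0.272484×0.2890 = 0.078748
Scale to base peak (0.420844) = 100: 38.60 : 100.00 : 80.30 : 18.71

38.60 : 100.00 : 80.30 : 18.71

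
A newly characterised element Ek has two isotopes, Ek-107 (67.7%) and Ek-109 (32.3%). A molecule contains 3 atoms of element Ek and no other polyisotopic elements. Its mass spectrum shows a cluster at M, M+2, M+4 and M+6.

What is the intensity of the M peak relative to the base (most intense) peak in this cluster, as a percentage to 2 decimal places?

69.87%

(0.677 + 0.323)^3 gives M 0.3103, M+2 0.4441, M+4 0.2119, M+6 0.0337; the largest is M+2.
P(M+2) = C(3,1) × 0.677^2 × 0.323^1 = 3 × 0.458329 × 0.3230 = 0.444121 (base)
P(M) = C(3,0) × 0.677^3 × 0.323^0 = 1 × 0.31028873 × 1.0000 = 0.310289
Relative intensity = 0.310289 / 0.444121 × 100 = 69.87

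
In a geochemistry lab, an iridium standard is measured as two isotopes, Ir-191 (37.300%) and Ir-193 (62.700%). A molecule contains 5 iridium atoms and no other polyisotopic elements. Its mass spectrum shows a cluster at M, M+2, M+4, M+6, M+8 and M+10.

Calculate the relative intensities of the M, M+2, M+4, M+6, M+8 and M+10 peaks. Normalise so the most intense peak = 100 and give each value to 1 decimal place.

2.1 : 17.7 : 59.5 : 100.0 : 84.0 : 28.3

Expanding (0.37300 + 0.62700)^5:
P(M) = 0.37300^5 = 0.007220
P(M+2) = 5 × 0.37300^4 × 0.62700^1 = 0.060684
P(M+4) = 10 × 0.37300^3 × 0.62700^2 = 0.204015
P(M+6) = 10 × 0.37300^2 × 0.62700^3 = 0.342942
P(M+8) = 5 × 0.37300^1 × 0.62700^4 = 0.288237
P(M+10) = 0.62700^5 = 0.096903
The M+6 peak is largest (0.342942); scaling to 100 gives 2.1 : 17.7 : 59.5 : 100.0 : 84.0 : 28.3.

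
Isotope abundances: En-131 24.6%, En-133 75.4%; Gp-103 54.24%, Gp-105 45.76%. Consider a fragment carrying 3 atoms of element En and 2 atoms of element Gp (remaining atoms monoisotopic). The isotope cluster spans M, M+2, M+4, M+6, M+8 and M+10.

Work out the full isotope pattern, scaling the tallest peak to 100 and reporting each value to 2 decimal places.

Element En pattern (n=3): 0.01488694 : 0.13688719 : 0.41956481 : 0.42866106
Element Gp pattern (n=2): 0.29419776 : 0.49640448 : 0.20939776
Convolve the two distributions (both contribute in 2-u steps):
  M: 0.01488694×0.29419776 = 0.004380
  M+2: 0.01488694×0.49640448 + 0.13688719×0.29419776 = 0.047662
  M+4: 0.01488694×0.20939776 + 0.13688719×0.49640448 + 0.41956481×0.29419776 = 0.194504
  M+6: 0.13688719×0.20939776 + 0.41956481×0.49640448 + 0.42866106×0.29419776 = 0.363049
  M+8: 0.41956481×0.20939776 + 0.42866106×0.49640448 = 0.300645
  M+10: 0.42866106×0.20939776 = 0.089761
Scale to base peak (0.363049) = 100: 1.21 : 13.13 : 53.58 : 100.00 : 82.81 : 24.72

1.21 : 13.13 : 53.58 : 100.00 : 82.81 : 24.72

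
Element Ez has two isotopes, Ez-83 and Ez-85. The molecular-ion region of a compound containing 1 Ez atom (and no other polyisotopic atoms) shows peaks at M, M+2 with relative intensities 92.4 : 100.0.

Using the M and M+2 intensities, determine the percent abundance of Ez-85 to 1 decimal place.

Let p = fractional abundance of Ez-83. I(M+2)/I(M) = [C(1,1)·p^0·(1−p)] / p^1 = 1·(1−p)/p = 100.0/92.4 = 1.0823
(1−p)/p = 1.0823/1 = 1.0823  ⇒  p = 1/(1 + 1.0823) = 0.4802
Ez-83: 48.0%, Ez-85: 52.0%.

52.0%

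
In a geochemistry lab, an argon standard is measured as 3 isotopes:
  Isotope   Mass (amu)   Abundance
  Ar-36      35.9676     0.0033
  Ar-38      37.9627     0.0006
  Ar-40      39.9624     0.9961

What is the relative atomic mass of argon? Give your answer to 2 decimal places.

39.95 amu

Weight each isotope mass by its fractional abundance: 0.0033 × 35.9676 + 0.0006 × 37.9627 + 0.9961 × 39.9624
= 0.11869 + 0.02278 + 39.80655 = 39.94802 amu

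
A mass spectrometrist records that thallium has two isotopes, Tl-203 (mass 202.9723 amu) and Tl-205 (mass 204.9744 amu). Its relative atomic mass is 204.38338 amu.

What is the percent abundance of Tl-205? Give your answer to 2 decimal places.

Writing the weighted mean with unknown fraction x of Tl-203:
202.9723·x + 204.9744·(1 − x) = 204.38338
(202.9723 − 204.9744)·x = 204.38338 − 204.9744
x = -0.59102 / -2.0021 = 0.29520 → 29.52% Tl-203, 70.48% Tl-205.

70.48%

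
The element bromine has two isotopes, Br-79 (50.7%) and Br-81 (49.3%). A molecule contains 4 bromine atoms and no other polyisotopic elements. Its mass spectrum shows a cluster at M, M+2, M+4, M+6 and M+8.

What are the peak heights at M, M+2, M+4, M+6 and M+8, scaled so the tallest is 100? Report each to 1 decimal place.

17.6 : 68.6 : 100.0 : 64.8 : 15.8

The 4 Br atoms are independent, so intensities follow the terms of (0.507 + 0.493)^4.
P(M) = 0.507^4 = 0.066074
P(M+2) = 4 × 0.507^3 × 0.493^1 = 0.256999
P(M+4) = 6 × 0.507^2 × 0.493^2 = 0.374853
P(M+6) = 4 × 0.507^1 × 0.493^3 = 0.243001
P(M+8) = 0.493^4 = 0.059073
The M+4 peak is largest (0.374853); scaling to 100 gives 17.6 : 68.6 : 100.0 : 64.8 : 15.8.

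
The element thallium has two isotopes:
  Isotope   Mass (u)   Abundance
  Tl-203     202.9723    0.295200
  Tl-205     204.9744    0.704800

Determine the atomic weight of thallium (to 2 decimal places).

204.38 u

Weight each isotope mass by its fractional abundance: 0.295200 × 202.9723 + 0.704800 × 204.9744
= 59.91742 + 144.46596 = 204.38338 u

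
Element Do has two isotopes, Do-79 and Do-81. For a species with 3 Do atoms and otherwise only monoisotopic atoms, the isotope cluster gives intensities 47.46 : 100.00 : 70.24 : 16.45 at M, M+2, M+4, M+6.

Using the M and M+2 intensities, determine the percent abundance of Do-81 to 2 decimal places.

41.26%

Write p for the Do-79 fraction. I(M+2)/I(M) = [C(3,1)·p^2·(1−p)] / p^3 = 3·(1−p)/p = 100.00/47.46 = 2.1070
(1−p)/p = 2.1070/3 = 0.7023  ⇒  p = 1/(1 + 0.7023) = 0.5874
Do-79: 58.74%, Do-81: 41.26%.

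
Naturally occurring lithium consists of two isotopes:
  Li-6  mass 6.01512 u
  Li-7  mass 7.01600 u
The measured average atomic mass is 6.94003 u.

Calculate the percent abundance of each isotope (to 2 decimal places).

Let x be the fractional abundance of Li-6; then Li-7 has abundance 1 − x.
6.01512·x + 7.01600·(1 − x) = 6.94003
(6.01512 − 7.01600)·x = 6.94003 − 7.01600
x = -0.07597 / -1.00088 = 0.07590 → 7.59% Li-6, 92.41% Li-7.

Li-6: 7.59%, Li-7: 92.41%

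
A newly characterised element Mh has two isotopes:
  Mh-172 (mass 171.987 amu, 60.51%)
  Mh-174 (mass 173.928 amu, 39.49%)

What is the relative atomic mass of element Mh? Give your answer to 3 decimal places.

172.754 amu

Average mass = Σ (abundance × isotope mass) = 0.6051 × 171.987 + 0.3949 × 173.928
= 104.0693 + 68.6842 = 172.7535 amu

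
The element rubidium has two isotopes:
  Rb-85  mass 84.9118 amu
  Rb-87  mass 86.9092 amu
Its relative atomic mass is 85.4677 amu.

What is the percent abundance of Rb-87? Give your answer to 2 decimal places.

Let x be the fractional abundance of Rb-85; then Rb-87 has abundance 1 − x.
84.9118·x + 86.9092·(1 − x) = 85.4677
(84.9118 − 86.9092)·x = 85.4677 − 86.9092
x = -1.4415 / -1.9974 = 0.72169 → 72.17% Rb-85, 27.83% Rb-87.

27.83%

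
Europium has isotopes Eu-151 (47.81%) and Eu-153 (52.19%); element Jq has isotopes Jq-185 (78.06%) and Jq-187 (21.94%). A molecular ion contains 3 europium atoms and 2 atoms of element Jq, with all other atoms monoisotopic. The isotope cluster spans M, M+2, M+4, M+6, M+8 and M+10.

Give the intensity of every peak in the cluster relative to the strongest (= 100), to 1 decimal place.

Europium pattern (n=3): 0.10928391 : 0.3578871 : 0.39067407 : 0.14215492
Element Jq pattern (n=2): 0.60933636 : 0.34252728 : 0.04813636
Convolve the two distributions (both contribute in 2-u steps):
  M: 0.10928391×0.60933636 = 0.066591
  M+2: 0.10928391×0.34252728 + 0.3578871×0.60933636 = 0.255506
  M+4: 0.10928391×0.04813636 + 0.3578871×0.34252728 + 0.39067407×0.60933636 = 0.365899
  M+6: 0.3578871×0.04813636 + 0.39067407×0.34252728 + 0.14215492×0.60933636 = 0.237664
  M+8: 0.39067407×0.04813636 + 0.14215492×0.34252728 = 0.067498
  M+10: 0.14215492×0.04813636 = 0.006843
Scale to base peak (0.365899) = 100: 18.2 : 69.8 : 100.0 : 65.0 : 18.4 : 1.9

18.2 : 69.8 : 100.0 : 65.0 : 18.4 : 1.9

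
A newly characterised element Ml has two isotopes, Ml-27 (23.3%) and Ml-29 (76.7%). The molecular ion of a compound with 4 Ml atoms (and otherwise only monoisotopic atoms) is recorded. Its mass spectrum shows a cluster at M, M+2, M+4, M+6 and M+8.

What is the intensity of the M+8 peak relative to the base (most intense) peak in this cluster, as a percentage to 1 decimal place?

Term probabilities: M 0.0029, M+2 0.0388, M+4 0.1916, M+6 0.4205, M+8 0.3461. Base peak = M+6.
P(M+6) = C(4,3) × 0.233^1 × 0.767^3 = 4 × 0.2330 × 0.45121766 = 0.420535 (base)
P(M+8) = C(4,4) × 0.233^0 × 0.767^4 = 1 × 1.0000 × 0.34608395 = 0.346084
Relative intensity = 0.346084 / 0.420535 × 100 = 82.3

82.3%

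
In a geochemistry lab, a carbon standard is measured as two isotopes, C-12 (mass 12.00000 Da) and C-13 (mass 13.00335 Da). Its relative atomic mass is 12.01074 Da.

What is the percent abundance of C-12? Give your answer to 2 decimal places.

With x = fraction of C-12 (so C-13 is 1 − x):
12.00000·x + 13.00335·(1 − x) = 12.01074
(12.00000 − 13.00335)·x = 12.01074 − 13.00335
x = -0.99261 / -1.00335 = 0.98930 → 98.93% C-12, 1.07% C-13.

98.93%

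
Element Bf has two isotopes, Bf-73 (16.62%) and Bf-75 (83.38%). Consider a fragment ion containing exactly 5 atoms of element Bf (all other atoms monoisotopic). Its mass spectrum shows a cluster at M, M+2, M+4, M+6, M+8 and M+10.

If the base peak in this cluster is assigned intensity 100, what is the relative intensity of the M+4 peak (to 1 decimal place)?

Binomial terms of (0.1662 + 0.8338)^5: M 0.0001, M+2 0.0032, M+4 0.0319, M+6 0.1601, M+8 0.4017, M+10 0.4030 → M+10 is the base peak.
P(M+10) = C(5,5) × 0.1662^0 × 0.8338^5 = 1 × 1.0000 × 0.40300409 = 0.403004 (base)
P(M+4) = C(5,2) × 0.1662^3 × 0.8338^2 = 10 × 0.00459085 × 0.69522244 = 0.031917
Relative intensity = 0.031917 / 0.403004 × 100 = 7.9

7.9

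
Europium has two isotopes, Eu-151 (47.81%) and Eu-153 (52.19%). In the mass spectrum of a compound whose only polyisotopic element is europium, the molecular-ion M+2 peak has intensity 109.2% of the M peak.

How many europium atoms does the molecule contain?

1

The M+2/M ratio from n Eu atoms is n · q/p = n · 0.5219/0.4781.
n = 1.092 × 0.4781/0.5219 = 1.00 ≈ 1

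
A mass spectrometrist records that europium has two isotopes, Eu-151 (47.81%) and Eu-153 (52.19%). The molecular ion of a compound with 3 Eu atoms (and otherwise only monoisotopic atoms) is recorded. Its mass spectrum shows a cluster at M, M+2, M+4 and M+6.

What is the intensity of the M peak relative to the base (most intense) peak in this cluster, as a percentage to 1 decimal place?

28.0%

Binomial terms of (0.4781 + 0.5219)^3: M 0.1093, M+2 0.3579, M+4 0.3907, M+6 0.1422 → M+4 is the base peak.
P(M+4) = C(3,2) × 0.4781^1 × 0.5219^2 = 3 × 0.4781 × 0.27237961 = 0.390674 (base)
P(M) = C(3,0) × 0.4781^3 × 0.5219^0 = 1 × 0.10928391 × 1.0000 = 0.109284
Relative intensity = 0.109284 / 0.390674 × 100 = 28.0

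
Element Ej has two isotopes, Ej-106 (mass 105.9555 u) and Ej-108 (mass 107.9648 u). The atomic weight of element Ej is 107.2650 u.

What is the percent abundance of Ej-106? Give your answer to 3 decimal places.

34.828%

Let x be the fractional abundance of Ej-106; then Ej-108 has abundance 1 − x.
105.9555·x + 107.9648·(1 − x) = 107.2650
(105.9555 − 107.9648)·x = 107.2650 − 107.9648
x = -0.6998 / -2.0093 = 0.34828 → 34.828% Ej-106, 65.172% Ej-108.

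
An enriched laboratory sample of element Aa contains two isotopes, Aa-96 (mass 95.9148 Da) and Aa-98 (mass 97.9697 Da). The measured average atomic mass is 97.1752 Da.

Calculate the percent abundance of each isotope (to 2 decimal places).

Aa-96: 38.66%, Aa-98: 61.34%

Writing the weighted mean with unknown fraction x of Aa-96:
95.9148·x + 97.9697·(1 − x) = 97.1752
(95.9148 − 97.9697)·x = 97.1752 − 97.9697
x = -0.7945 / -2.0549 = 0.38664 → 38.66% Aa-96, 61.34% Aa-98.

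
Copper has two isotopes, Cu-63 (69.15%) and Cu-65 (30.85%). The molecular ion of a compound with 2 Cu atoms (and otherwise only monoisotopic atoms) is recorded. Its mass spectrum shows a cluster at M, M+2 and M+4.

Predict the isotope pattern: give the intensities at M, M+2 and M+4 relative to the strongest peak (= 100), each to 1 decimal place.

Each Cu atom is independently Cu-63 (p = 0.6915) or Cu-65 (q = 0.3085); the cluster is the binomial expansion (p + q)^2.
P(M) = 0.6915^2 = 0.478172
P(M+2) = 2 × 0.6915^1 × 0.3085^1 = 0.426656
P(M+4) = 0.3085^2 = 0.095172
The M peak is largest (0.478172); scaling to 100 gives 100.0 : 89.2 : 19.9.

100.0 : 89.2 : 19.9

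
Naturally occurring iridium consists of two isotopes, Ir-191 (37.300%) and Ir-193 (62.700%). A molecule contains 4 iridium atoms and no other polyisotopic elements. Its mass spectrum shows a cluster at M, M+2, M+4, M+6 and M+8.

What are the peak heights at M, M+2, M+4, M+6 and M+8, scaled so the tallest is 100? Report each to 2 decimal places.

Expanding (0.37300 + 0.62700)^4:
P(M) = 0.37300^4 = 0.019357
P(M+2) = 4 × 0.37300^3 × 0.62700^1 = 0.130153
P(M+4) = 6 × 0.37300^2 × 0.62700^2 = 0.328174
P(M+6) = 4 × 0.37300^1 × 0.62700^3 = 0.367766
P(M+8) = 0.62700^4 = 0.154550
The M+6 peak is largest (0.367766); scaling to 100 gives 5.26 : 35.39 : 89.23 : 100.00 : 42.02.

5.26 : 35.39 : 89.23 : 100.00 : 42.02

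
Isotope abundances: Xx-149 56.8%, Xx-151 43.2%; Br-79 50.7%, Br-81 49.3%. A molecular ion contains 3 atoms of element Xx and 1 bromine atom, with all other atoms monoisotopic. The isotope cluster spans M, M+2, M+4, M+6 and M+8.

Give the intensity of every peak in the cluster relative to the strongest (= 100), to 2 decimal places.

Element Xx pattern (n=3): 0.18325043 : 0.4181207 : 0.3180073 : 0.08062157
Bromine pattern (n=1): 0.5070 : 0.4930
Convolve the two distributions (both contribute in 2-u steps):
  M: 0.18325043×0.5070 = 0.092908
  M+2: 0.18325043×0.4930 + 0.4181207×0.5070 = 0.302330
  M+4: 0.4181207×0.4930 + 0.3180073×0.5070 = 0.367363
  M+6: 0.3180073×0.4930 + 0.08062157×0.5070 = 0.197653
  M+8: 0.08062157×0.4930 = 0.039746
Scale to base peak (0.367363) = 100: 25.29 : 82.30 : 100.00 : 53.80 : 10.82

25.29 : 82.30 : 100.00 : 53.80 : 10.82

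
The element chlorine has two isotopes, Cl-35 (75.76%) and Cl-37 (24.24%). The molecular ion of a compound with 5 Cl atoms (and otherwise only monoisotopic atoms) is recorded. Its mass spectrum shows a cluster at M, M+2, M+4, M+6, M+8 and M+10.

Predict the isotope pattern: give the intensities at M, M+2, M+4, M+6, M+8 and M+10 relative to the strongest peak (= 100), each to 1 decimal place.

Each Cl atom is independently Cl-35 (p = 0.7576) or Cl-37 (q = 0.2424); the cluster is the binomial expansion (p + q)^5.
P(M) = 0.7576^5 = 0.249574
P(M+2) = 5 × 0.7576^4 × 0.2424^1 = 0.399266
P(M+4) = 10 × 0.7576^3 × 0.2424^2 = 0.255497
P(M+6) = 10 × 0.7576^2 × 0.2424^3 = 0.081748
P(M+8) = 5 × 0.7576^1 × 0.2424^4 = 0.013078
P(M+10) = 0.2424^5 = 0.000837
The M+2 peak is largest (0.399266); scaling to 100 gives 62.5 : 100.0 : 64.0 : 20.5 : 3.3 : 0.2.

62.5 : 100.0 : 64.0 : 20.5 : 3.3 : 0.2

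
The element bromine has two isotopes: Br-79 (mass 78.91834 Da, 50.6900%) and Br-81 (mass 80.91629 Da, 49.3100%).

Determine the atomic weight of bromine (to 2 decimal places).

79.90 Da

The abundance-weighted mean is 0.506900 × 78.91834 + 0.493100 × 80.91629
= 40.003707 + 39.899823 = 79.903530 Da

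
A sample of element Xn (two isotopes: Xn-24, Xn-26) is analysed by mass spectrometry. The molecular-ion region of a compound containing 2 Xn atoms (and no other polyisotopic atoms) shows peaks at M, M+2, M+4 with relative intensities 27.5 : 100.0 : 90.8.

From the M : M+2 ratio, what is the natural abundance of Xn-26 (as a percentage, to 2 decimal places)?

If p is the fraction of Xn that is Xn-24, then I(M+2)/I(M) = [C(2,1)·p^1·(1−p)] / p^2 = 2·(1−p)/p = 100.0/27.5 = 3.6364
(1−p)/p = 3.6364/2 = 1.8182  ⇒  p = 1/(1 + 1.8182) = 0.3548
Xn-24: 35.48%, Xn-26: 64.52%.

64.52%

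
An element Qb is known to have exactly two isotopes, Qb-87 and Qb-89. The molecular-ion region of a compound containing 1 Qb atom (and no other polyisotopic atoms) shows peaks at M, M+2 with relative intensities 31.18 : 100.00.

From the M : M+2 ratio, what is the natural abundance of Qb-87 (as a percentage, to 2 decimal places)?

If p is the fraction of Qb that is Qb-87, then I(M+2)/I(M) = [C(1,1)·p^0·(1−p)] / p^1 = 1·(1−p)/p = 100.00/31.18 = 3.2072
(1−p)/p = 3.2072/1 = 3.2072  ⇒  p = 1/(1 + 3.2072) = 0.2377
Qb-87: 23.77%, Qb-89: 76.23%.

23.77%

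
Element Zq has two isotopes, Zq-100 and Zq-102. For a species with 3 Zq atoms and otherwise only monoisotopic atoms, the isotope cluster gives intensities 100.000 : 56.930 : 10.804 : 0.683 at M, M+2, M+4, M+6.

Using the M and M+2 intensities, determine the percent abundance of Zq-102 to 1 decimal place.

15.9%

If p is the fraction of Zq that is Zq-100, then I(M+2)/I(M) = [C(3,1)·p^2·(1−p)] / p^3 = 3·(1−p)/p = 56.930/100.000 = 0.5693
(1−p)/p = 0.5693/3 = 0.1898  ⇒  p = 1/(1 + 0.1898) = 0.8405
Zq-100: 84.1%, Zq-102: 15.9%.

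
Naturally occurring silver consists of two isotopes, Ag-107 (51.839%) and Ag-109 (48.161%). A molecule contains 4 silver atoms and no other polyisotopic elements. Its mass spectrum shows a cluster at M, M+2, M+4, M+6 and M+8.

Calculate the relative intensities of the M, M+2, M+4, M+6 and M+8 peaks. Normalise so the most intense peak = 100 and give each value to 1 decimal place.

19.3 : 71.8 : 100.0 : 61.9 : 14.4

Each Ag atom is independently Ag-107 (p = 0.51839) or Ag-109 (q = 0.48161); the cluster is the binomial expansion (p + q)^4.
P(M) = 0.51839^4 = 0.072215
P(M+2) = 4 × 0.51839^3 × 0.48161^1 = 0.268365
P(M+4) = 6 × 0.51839^2 × 0.48161^2 = 0.373986
P(M+6) = 4 × 0.51839^1 × 0.48161^3 = 0.231634
P(M+8) = 0.48161^4 = 0.053800
The M+4 peak is largest (0.373986); scaling to 100 gives 19.3 : 71.8 : 100.0 : 61.9 : 14.4.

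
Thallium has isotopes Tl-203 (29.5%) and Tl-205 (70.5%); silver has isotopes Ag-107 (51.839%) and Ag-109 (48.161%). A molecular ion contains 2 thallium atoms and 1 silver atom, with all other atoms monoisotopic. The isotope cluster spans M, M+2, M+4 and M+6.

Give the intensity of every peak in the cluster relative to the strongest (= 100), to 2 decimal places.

9.85 : 56.23 : 100.00 : 52.27

Thallium pattern (n=2): 0.087025 : 0.41595 : 0.497025
Silver pattern (n=1): 0.51839 : 0.48161
Convolve the two distributions (both contribute in 2-u steps):
  M: 0.087025×0.51839 = 0.045113
  M+2: 0.087025×0.48161 + 0.41595×0.51839 = 0.257536
  M+4: 0.41595×0.48161 + 0.497025×0.51839 = 0.457978
  M+6: 0.497025×0.48161 = 0.239372
Scale to base peak (0.457978) = 100: 9.85 : 56.23 : 100.00 : 52.27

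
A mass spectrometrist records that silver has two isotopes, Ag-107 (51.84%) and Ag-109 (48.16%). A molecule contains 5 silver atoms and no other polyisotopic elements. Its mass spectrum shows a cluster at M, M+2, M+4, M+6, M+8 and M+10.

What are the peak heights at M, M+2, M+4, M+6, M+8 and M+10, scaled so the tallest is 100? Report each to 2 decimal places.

Expanding (0.5184 + 0.4816)^5:
P(M) = 0.5184^5 = 0.037439
P(M+2) = 5 × 0.5184^4 × 0.4816^1 = 0.173907
P(M+4) = 10 × 0.5184^3 × 0.4816^2 = 0.323123
P(M+6) = 10 × 0.5184^2 × 0.4816^3 = 0.300185
P(M+8) = 5 × 0.5184^1 × 0.4816^4 = 0.139438
P(M+10) = 0.4816^5 = 0.025908
The M+4 peak is largest (0.323123); scaling to 100 gives 11.59 : 53.82 : 100.00 : 92.90 : 43.15 : 8.02.

11.59 : 53.82 : 100.00 : 92.90 : 43.15 : 8.02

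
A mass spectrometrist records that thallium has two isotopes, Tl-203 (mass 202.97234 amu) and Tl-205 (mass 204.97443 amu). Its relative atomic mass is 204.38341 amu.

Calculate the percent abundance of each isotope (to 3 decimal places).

With x = fraction of Tl-203 (so Tl-205 is 1 − x):
202.97234·x + 204.97443·(1 − x) = 204.38341
(202.97234 − 204.97443)·x = 204.38341 − 204.97443
x = -0.59102 / -2.00209 = 0.29520 → 29.520% Tl-203, 70.480% Tl-205.

Tl-203: 29.520%, Tl-205: 70.480%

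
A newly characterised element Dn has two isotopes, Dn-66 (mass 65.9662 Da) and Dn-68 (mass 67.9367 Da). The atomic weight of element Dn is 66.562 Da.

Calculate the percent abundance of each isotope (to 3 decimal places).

With x = fraction of Dn-66 (so Dn-68 is 1 − x):
65.9662·x + 67.9367·(1 − x) = 66.562
(65.9662 − 67.9367)·x = 66.562 − 67.9367
x = -1.3747 / -1.9705 = 0.69764 → 69.764% Dn-66, 30.236% Dn-68.

Dn-66: 69.764%, Dn-68: 30.236%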